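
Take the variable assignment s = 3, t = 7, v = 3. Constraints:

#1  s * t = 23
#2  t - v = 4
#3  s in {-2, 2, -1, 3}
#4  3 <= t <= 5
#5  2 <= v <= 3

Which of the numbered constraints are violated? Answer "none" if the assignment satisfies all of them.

Constraints 1, 4 do not hold.

#1 s * t = 3 * 7 = 21, not 23 — violated.
#2 t - v = 7 - 3 = 4 — OK.
#3 s = 3 is in {-2, 2, -1, 3} — OK.
#4 t = 7 is outside [3, 5] — violated.
#5 v = 3 lies in [2, 3] — OK.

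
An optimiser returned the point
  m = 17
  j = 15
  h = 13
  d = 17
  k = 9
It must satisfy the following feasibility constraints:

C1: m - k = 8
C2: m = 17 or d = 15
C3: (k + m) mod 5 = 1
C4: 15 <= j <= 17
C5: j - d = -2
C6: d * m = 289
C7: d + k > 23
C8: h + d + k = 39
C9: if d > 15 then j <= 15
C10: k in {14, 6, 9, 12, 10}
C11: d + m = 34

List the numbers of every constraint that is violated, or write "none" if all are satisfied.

C1: m - k = 17 - 9 = 8 — holds.
C2: m = 17 = 17 (first disjunct) — holds.
C3: k + m = 26; 26 mod 5 = 1 — holds.
C4: j = 15 lies in [15, 17] — holds.
C5: j - d = 15 - 17 = -2 — holds.
C6: d * m = 17 * 17 = 289 — holds.
C7: d + k = 17 + 9 = 26; 26 > 23 — holds.
C8: h + d + k = 13 + 17 + 9 = 39 — holds.
C9: d = 17 > 15, so we need j ≤ 15; j = 15 ≤ 15 — holds.
C10: k = 9 is in {14, 6, 9, 12, 10} — holds.
C11: d + m = 17 + 17 = 34 — holds.

None — every constraint holds.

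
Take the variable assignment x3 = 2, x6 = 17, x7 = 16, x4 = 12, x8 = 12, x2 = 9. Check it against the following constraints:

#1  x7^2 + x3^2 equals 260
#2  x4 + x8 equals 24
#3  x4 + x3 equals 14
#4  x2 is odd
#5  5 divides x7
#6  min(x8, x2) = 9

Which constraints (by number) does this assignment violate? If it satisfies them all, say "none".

#1 x7^2 + x3^2 = 16^2 + 2^2 = 256 + 4 = 260 — holds.
#2 x4 + x8 = 12 + 12 = 24 — holds.
#3 x4 + x3 = 12 + 2 = 14 — holds.
#4 x2 = 9 is odd — holds.
#5 16 = 5*3 + 1, so 5 does not divide 16 — does not hold.
#6 min(12, 9) = 9 — holds.

Constraint 5 does not hold.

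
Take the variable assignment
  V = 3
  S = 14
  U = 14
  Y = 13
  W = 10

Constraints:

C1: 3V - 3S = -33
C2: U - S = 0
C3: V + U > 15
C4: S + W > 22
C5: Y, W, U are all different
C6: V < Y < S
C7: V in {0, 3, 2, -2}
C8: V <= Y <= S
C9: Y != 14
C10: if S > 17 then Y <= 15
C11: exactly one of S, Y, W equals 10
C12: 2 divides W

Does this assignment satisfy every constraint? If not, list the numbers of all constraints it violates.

All constraints are satisfied.

C1: 3V - 3S = 3(3) - 3(14) = -33  holds
C2: U - S = 14 - 14 = 0  holds
C3: V + U = 3 + 14 = 17; 17 > 15  holds
C4: S + W = 14 + 10 = 24; 24 > 22  holds
C5: values 13, 10, 14 are pairwise distinct  holds
C6: values 3 < 13 < 14  holds
C7: V = 3 is in {0, 3, 2, -2}  holds
C8: values 3 <= 13 <= 14  holds
C9: Y = 13, and 13 ≠ 14  holds
C10: S = 14, not > 17; antecedent false, conditional vacuously true  holds
C11: S=14, Y=13, W=10; 1 of them equals 10  holds
C12: 10 / 2 = 5, so 2 divides 10  holds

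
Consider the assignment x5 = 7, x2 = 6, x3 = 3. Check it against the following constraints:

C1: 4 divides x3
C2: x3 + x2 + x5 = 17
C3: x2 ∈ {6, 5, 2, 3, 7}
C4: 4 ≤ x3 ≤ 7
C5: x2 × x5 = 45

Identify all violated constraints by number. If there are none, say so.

No — constraints 1, 2, 4, 5 are not satisfied.

C1: 3 = 4×0 + 3, so 4 does not divide 3  ✗
C2: x3 + x2 + x5 = 3 + 6 + 7 = 16, not 17  ✗
C3: x2 = 6 is in {6, 5, 2, 3, 7}  ✓
C4: x3 = 3 is outside [4, 7]  ✗
C5: x2 × x5 = 6 × 7 = 42, not 45  ✗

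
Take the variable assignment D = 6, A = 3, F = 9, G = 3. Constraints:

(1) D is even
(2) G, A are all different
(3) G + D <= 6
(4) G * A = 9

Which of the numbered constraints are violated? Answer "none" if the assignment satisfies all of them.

No — constraints 2 and 3 are not satisfied.

(1) D = 6 is even — satisfied.
(2) G = A = 3, not all different — violated.
(3) G + D = 3 + 6 = 9; 9 > 6, bound 6 not met — violated.
(4) G * A = 3 * 3 = 9 — satisfied.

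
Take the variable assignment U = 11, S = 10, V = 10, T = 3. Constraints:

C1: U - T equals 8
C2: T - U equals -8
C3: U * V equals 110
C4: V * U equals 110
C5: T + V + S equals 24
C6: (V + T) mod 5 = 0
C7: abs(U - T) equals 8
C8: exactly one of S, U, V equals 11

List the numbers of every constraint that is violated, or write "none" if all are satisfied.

Violated: 5 and 6.

C1: U - T = 11 - 3 = 8 — holds.
C2: T - U = 3 - 11 = -8 — holds.
C3: U * V = 11 * 10 = 110 — holds.
C4: V * U = 10 * 11 = 110 — holds.
C5: T + V + S = 3 + 10 + 10 = 23, not 24 — does not hold.
C6: V + T = 13; 13 mod 5 = 3, not 0 — does not hold.
C7: abs(11 - 3) = 8 — holds.
C8: S=10, U=11, V=10; 1 of them equals 11 — holds.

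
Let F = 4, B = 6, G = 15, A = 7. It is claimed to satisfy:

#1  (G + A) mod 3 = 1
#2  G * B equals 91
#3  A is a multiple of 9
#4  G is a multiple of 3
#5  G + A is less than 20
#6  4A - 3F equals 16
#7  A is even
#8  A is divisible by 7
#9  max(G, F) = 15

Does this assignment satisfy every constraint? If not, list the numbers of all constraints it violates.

#1 G + A = 22; 22 mod 3 = 1 — satisfied.
#2 G * B = 15 * 6 = 90, not 91 — violated.
#3 7 = 9*0 + 7, so 9 does not divide 7 — violated.
#4 15 / 3 = 5, so 3 divides 15 — satisfied.
#5 G + A = 15 + 7 = 22; 22 ≥ 20, bound 20 not met — violated.
#6 4A - 3F = 4(7) - 3(4) = 16 — satisfied.
#7 A = 7 is odd — violated.
#8 7 / 7 = 1, so 7 divides 7 — satisfied.
#9 max(15, 4) = 15 — satisfied.

Constraints 2, 3, 5, 7 are violated.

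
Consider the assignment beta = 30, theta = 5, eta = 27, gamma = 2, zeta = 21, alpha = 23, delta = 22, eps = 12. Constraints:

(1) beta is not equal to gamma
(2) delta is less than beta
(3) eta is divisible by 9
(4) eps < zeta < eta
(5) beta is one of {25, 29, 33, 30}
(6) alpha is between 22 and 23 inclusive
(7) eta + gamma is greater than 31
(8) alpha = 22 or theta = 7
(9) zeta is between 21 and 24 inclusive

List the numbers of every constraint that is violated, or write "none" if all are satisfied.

Violated: 7 and 8.

(1) beta = 30, gamma = 2; distinct  ✔
(2) delta = 22, beta = 30; 22 < 30  ✔
(3) 27 / 9 = 3, so 9 divides 27  ✔
(4) values 12 < 21 < 27  ✔
(5) beta = 30 is in {25, 29, 33, 30}  ✔
(6) alpha = 23 lies in [22, 23]  ✔
(7) eta + gamma = 27 + 2 = 29; 29 ≤ 31, bound 31 not met  ✘
(8) alpha = 23 ≠ 22 and theta = 5 ≠ 7; both disjuncts false  ✘
(9) zeta = 21 lies in [21, 24]  ✔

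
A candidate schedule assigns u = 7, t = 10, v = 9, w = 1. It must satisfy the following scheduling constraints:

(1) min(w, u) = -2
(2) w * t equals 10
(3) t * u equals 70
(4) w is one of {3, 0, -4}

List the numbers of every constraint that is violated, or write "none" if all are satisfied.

Constraints 1, 4 are violated.

(1) min(1, 7) = 1, not -2  FAIL
(2) w * t = 1 * 10 = 10  OK
(3) t * u = 10 * 7 = 70  OK
(4) w = 1 is not in {3, 0, -4}  FAIL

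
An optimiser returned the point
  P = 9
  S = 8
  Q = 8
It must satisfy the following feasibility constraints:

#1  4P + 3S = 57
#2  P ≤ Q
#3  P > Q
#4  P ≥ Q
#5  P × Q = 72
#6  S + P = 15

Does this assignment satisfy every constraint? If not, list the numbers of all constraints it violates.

#1 4P + 3S = 4(9) + 3(8) = 60, not 57  false
#2 P = 9, Q = 8; 9 > 8 (want ≤)  false
#3 P = 9, Q = 8; 9 > 8  true
#4 P = 9, Q = 8; 9 ≥ 8  true
#5 P × Q = 9 × 8 = 72  true
#6 S + P = 8 + 9 = 17, not 15  false

Constraints 1, 2, and 6 do not hold.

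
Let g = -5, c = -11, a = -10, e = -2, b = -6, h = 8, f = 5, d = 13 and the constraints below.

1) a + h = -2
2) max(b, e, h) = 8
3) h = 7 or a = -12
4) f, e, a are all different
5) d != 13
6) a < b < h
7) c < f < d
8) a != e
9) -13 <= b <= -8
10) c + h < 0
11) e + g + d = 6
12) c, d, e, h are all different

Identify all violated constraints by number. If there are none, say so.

No — constraints 3, 5, and 9 are not satisfied.

1) a + h = -10 + 8 = -2 — OK.
2) max(-6, -2, 8) = 8 — OK.
3) h = 8 ≠ 7 and a = -10 ≠ -12; both disjuncts false — violated.
4) values 5, -2, -10 are pairwise distinct — OK.
5) d = 13, but 13 is required to differ — violated.
6) values -10 < -6 < 8 — OK.
7) values -11 < 5 < 13 — OK.
8) a = -10, e = -2; distinct — OK.
9) b = -6 is outside [-13, -8] — violated.
10) c + h = -11 + 8 = -3; -3 < 0 — OK.
11) e + g + d = -2 + (-5) + 13 = 6 — OK.
12) values -11, 13, -2, 8 are pairwise distinct — OK.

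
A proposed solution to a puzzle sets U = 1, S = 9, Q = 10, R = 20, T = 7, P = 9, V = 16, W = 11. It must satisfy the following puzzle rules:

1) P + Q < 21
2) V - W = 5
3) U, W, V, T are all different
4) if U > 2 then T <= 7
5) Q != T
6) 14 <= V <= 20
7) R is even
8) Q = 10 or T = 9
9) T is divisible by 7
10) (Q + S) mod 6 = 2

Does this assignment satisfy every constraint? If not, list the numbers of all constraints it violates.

1) P + Q = 9 + 10 = 19; 19 < 21 — holds.
2) V - W = 16 - 11 = 5 — holds.
3) values 1, 11, 16, 7 are pairwise distinct — holds.
4) U = 1, not > 2; antecedent false, conditional vacuously true — holds.
5) Q = 10, T = 7; distinct — holds.
6) V = 16 lies in [14, 20] — holds.
7) R = 20 is even — holds.
8) Q = 10 = 10 (first disjunct) — holds.
9) 7 / 7 = 1, so 7 divides 7 — holds.
10) Q + S = 19; 19 mod 6 = 1, not 2 — fails.

Constraint 10 does not hold.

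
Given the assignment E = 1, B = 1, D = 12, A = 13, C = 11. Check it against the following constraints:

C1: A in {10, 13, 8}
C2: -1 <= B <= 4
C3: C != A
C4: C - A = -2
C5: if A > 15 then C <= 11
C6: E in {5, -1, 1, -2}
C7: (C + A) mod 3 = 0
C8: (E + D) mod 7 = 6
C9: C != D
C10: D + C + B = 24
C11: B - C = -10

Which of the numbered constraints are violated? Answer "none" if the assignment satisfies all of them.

None — every constraint holds.

C1: A = 13 is in {10, 13, 8} — OK.
C2: B = 1 lies in [-1, 4] — OK.
C3: C = 11, A = 13; distinct — OK.
C4: C - A = 11 - 13 = -2 — OK.
C5: A = 13, not > 15; antecedent false, conditional vacuously true — OK.
C6: E = 1 is in {5, -1, 1, -2} — OK.
C7: C + A = 24; 24 mod 3 = 0 — OK.
C8: E + D = 13; 13 mod 7 = 6 — OK.
C9: C = 11, D = 12; distinct — OK.
C10: D + C + B = 12 + 11 + 1 = 24 — OK.
C11: B - C = 1 - 11 = -10 — OK.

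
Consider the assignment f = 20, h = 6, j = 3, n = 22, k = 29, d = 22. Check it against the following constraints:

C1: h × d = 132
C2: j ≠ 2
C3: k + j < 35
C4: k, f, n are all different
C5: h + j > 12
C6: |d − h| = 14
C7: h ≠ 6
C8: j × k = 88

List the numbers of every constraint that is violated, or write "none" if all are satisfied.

Constraints 5, 6, 7, 8 are violated.

C1: h × d = 6 × 22 = 132  yes
C2: j = 3, and 3 ≠ 2  yes
C3: k + j = 29 + 3 = 32; 32 < 35  yes
C4: values 29, 20, 22 are pairwise distinct  yes
C5: h + j = 6 + 3 = 9; 9 ≤ 12, bound 12 not met  no
C6: |22 − 6| = 16, not 14  no
C7: h = 6, but 6 is required to differ  no
C8: j × k = 3 × 29 = 87, not 88  no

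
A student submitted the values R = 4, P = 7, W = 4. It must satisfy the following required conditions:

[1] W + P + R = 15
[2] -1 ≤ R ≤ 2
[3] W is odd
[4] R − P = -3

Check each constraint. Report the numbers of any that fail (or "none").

Violated: 2 and 3.

[1] W + P + R = 4 + 7 + 4 = 15 — holds.
[2] R = 4 is outside [-1, 2] — fails.
[3] W = 4 is even — fails.
[4] R − P = 4 − 7 = -3 — holds.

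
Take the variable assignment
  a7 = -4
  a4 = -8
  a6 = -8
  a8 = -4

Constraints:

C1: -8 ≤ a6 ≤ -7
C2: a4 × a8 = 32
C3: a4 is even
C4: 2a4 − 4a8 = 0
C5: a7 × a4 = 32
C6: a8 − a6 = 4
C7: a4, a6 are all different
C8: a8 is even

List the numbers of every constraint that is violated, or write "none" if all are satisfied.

C1: a6 = -8 lies in [-8, -7] — holds.
C2: a4 × a8 = -8 × (-4) = 32 — holds.
C3: a4 = -8 is even — holds.
C4: 2a4 − 4a8 = 2(-8) − 4(-4) = 0 — holds.
C5: a7 × a4 = -4 × (-8) = 32 — holds.
C6: a8 − a6 = -4 − (-8) = 4 — holds.
C7: a4 = a6 = -8, not all different — does not hold.
C8: a8 = -4 is even — holds.

No — constraint 7 is not satisfied.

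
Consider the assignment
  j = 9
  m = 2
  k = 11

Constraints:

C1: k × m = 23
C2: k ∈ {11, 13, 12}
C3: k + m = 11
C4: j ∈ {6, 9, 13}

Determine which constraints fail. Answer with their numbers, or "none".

C1: k × m = 11 × 2 = 22, not 23  fails
C2: k = 11 is in {11, 13, 12}  holds
C3: k + m = 11 + 2 = 13, not 11  fails
C4: j = 9 is in {6, 9, 13}  holds

Constraints 1, 3 do not hold.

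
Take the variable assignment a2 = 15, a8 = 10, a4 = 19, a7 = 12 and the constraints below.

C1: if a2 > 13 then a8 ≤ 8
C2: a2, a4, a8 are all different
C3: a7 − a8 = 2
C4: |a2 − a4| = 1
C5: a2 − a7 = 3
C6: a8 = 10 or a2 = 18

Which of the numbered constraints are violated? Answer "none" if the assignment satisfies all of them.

The assignment fails constraints 1 and 4.

C1: a2 = 15 > 13, so we need a8 ≤ 8; but a8 = 10 > 8 — violated.
C2: values 15, 19, 10 are pairwise distinct — satisfied.
C3: a7 − a8 = 12 − 10 = 2 — satisfied.
C4: |15 − 19| = 4, not 1 — violated.
C5: a2 − a7 = 15 − 12 = 3 — satisfied.
C6: a8 = 10 = 10 (first disjunct) — satisfied.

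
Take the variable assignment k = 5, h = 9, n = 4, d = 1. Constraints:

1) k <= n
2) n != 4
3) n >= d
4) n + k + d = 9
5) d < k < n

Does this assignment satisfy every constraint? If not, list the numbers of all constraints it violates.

Violated: 1, 2, 4, and 5.

1) k = 5, n = 4; 5 > 4 (want ≤)  fails
2) n = 4, but 4 is required to differ  fails
3) n = 4, d = 1; 4 ≥ 1  holds
4) n + k + d = 4 + 5 + 1 = 10, not 9  fails
5) values 1, 5, 4; k = 5 is not < n = 4  fails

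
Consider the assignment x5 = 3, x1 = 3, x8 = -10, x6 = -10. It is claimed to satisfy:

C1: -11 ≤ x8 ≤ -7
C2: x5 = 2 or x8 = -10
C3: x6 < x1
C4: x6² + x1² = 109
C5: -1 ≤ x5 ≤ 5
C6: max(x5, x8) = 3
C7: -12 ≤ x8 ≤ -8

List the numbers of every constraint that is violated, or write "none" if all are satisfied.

C1: x8 = -10 lies in [-11, -7] — holds.
C2: x5 = 3 ≠ 2, but x8 = -10 = -10 (second disjunct) — holds.
C3: x6 = -10, x1 = 3; -10 < 3 — holds.
C4: x6² + x1² = (-10)² + 3² = 100 + 9 = 109 — holds.
C5: x5 = 3 lies in [-1, 5] — holds.
C6: max(3, -10) = 3 — holds.
C7: x8 = -10 lies in [-12, -8] — holds.

No violations.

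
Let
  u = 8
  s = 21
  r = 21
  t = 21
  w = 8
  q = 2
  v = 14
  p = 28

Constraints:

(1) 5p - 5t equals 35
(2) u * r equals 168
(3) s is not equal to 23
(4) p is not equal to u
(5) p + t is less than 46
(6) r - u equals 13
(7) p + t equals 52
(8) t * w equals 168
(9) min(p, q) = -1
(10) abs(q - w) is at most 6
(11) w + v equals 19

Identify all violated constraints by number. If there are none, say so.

(1) 5p - 5t = 5(28) - 5(21) = 35  ✓
(2) u * r = 8 * 21 = 168  ✓
(3) s = 21, and 21 ≠ 23  ✓
(4) p = 28, u = 8; distinct  ✓
(5) p + t = 28 + 21 = 49; 49 ≥ 46, bound 46 not met  ✗
(6) r - u = 21 - 8 = 13  ✓
(7) p + t = 28 + 21 = 49, not 52  ✗
(8) t * w = 21 * 8 = 168  ✓
(9) min(28, 2) = 2, not -1  ✗
(10) abs(2 - 8) = 6; 6 ≤ 6  ✓
(11) w + v = 8 + 14 = 22, not 19  ✗

No — constraints 5, 7, 9, and 11 are not satisfied.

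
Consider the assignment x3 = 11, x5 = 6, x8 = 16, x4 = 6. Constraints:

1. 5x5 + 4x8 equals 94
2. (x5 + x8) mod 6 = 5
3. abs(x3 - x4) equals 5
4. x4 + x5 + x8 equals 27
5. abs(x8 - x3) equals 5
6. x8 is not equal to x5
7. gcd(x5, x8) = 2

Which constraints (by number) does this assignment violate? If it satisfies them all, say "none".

Constraints 2 and 4 do not hold.

1. 5x5 + 4x8 = 5(6) + 4(16) = 94  true
2. x5 + x8 = 22; 22 mod 6 = 4, not 5  false
3. abs(11 - 6) = 5  true
4. x4 + x5 + x8 = 6 + 6 + 16 = 28, not 27  false
5. abs(16 - 11) = 5  true
6. x8 = 16, x5 = 6; distinct  true
7. gcd(6, 16) = 2  true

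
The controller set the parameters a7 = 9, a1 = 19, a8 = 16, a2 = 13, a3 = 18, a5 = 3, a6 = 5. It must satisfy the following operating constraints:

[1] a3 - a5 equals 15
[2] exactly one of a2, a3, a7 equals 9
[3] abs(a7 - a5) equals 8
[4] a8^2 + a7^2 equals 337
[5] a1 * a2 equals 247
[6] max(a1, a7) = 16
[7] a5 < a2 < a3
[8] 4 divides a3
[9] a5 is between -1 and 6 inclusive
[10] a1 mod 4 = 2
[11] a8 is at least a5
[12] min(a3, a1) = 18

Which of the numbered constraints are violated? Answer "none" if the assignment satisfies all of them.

The assignment fails constraints 3, 6, 8, and 10.

[1] a3 - a5 = 18 - 3 = 15 — holds.
[2] a2=13, a3=18, a7=9; 1 of them equals 9 — holds.
[3] abs(9 - 3) = 6, not 8 — does not hold.
[4] a8^2 + a7^2 = 16^2 + 9^2 = 256 + 81 = 337 — holds.
[5] a1 * a2 = 19 * 13 = 247 — holds.
[6] max(19, 9) = 19, not 16 — does not hold.
[7] values 3 < 13 < 18 — holds.
[8] 18 = 4*4 + 2, so 4 does not divide 18 — does not hold.
[9] a5 = 3 lies in [-1, 6] — holds.
[10] 19 mod 4 = 3, not 2 — does not hold.
[11] a8 = 16, a5 = 3; 16 ≥ 3 — holds.
[12] min(18, 19) = 18 — holds.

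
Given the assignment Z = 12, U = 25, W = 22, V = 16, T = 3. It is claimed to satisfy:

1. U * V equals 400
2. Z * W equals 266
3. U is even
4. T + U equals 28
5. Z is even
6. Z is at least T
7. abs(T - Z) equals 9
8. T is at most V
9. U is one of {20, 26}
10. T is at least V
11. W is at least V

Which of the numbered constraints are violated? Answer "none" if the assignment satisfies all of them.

No — constraints 2, 3, 9, 10 are not satisfied.

1. U * V = 25 * 16 = 400  OK
2. Z * W = 12 * 22 = 264, not 266  FAIL
3. U = 25 is odd  FAIL
4. T + U = 3 + 25 = 28  OK
5. Z = 12 is even  OK
6. Z = 12, T = 3; 12 ≥ 3  OK
7. abs(3 - 12) = 9  OK
8. T = 3, V = 16; 3 ≤ 16  OK
9. U = 25 is not in {20, 26}  FAIL
10. T = 3, V = 16; 3 < 16 (want ≥)  FAIL
11. W = 22, V = 16; 22 ≥ 16  OK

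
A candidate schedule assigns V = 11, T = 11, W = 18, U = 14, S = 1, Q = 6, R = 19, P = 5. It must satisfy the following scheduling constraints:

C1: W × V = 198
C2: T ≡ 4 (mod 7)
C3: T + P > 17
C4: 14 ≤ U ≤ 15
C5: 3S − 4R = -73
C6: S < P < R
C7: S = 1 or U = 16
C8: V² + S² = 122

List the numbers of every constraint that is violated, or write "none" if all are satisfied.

C1: W × V = 18 × 11 = 198  ✔
C2: 11 mod 7 = 4  ✔
C3: T + P = 11 + 5 = 16; 16 ≤ 17, bound 17 not met  ✘
C4: U = 14 lies in [14, 15]  ✔
C5: 3S − 4R = 3(1) − 4(19) = -73  ✔
C6: values 1 < 5 < 19  ✔
C7: S = 1 = 1 (first disjunct)  ✔
C8: V² + S² = 11² + 1² = 121 + 1 = 122  ✔

No — constraint 3 is not satisfied.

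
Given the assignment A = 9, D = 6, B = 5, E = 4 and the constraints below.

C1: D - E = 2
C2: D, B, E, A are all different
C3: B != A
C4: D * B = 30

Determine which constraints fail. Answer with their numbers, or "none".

The assignment satisfies every constraint.

C1: D - E = 6 - 4 = 2 — satisfied.
C2: values 6, 5, 4, 9 are pairwise distinct — satisfied.
C3: B = 5, A = 9; distinct — satisfied.
C4: D * B = 6 * 5 = 30 — satisfied.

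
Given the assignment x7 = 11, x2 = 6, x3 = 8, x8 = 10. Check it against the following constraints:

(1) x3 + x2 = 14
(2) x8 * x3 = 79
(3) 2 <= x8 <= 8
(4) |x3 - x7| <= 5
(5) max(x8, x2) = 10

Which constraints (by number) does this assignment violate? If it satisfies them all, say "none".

Constraints 2 and 3 do not hold.

(1) x3 + x2 = 8 + 6 = 14 — satisfied.
(2) x8 * x3 = 10 * 8 = 80, not 79 — violated.
(3) x8 = 10 is outside [2, 8] — violated.
(4) |8 - 11| = 3; 3 ≤ 5 — satisfied.
(5) max(10, 6) = 10 — satisfied.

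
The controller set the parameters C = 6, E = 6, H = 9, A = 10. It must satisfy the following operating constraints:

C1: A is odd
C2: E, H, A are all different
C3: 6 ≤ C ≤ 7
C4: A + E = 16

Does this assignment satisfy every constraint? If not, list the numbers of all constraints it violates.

Constraint 1 does not hold.

C1: A = 10 is even — does not hold.
C2: values 6, 9, 10 are pairwise distinct — holds.
C3: C = 6 lies in [6, 7] — holds.
C4: A + E = 10 + 6 = 16 — holds.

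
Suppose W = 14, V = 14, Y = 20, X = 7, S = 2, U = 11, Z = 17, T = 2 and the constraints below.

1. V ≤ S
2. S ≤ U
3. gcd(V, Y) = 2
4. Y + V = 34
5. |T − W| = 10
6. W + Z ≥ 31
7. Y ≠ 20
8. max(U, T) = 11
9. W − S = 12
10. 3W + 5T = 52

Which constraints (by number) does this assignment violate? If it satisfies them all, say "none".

1. V = 14, S = 2; 14 > 2 (want ≤) — does not hold.
2. S = 2, U = 11; 2 ≤ 11 — holds.
3. gcd(14, 20) = 2 — holds.
4. Y + V = 20 + 14 = 34 — holds.
5. |2 − 14| = 12, not 10 — does not hold.
6. W + Z = 14 + 17 = 31; 31 ≥ 31 — holds.
7. Y = 20, but 20 is required to differ — does not hold.
8. max(11, 2) = 11 — holds.
9. W − S = 14 − 2 = 12 — holds.
10. 3W + 5T = 3(14) + 5(2) = 52 — holds.

The assignment fails constraints 1, 5, 7.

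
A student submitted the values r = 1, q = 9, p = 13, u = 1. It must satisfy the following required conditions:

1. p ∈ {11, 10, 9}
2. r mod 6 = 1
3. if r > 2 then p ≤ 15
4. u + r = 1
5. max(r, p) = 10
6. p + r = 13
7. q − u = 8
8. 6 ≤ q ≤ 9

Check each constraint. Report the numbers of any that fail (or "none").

Constraints 1, 4, 5, 6 do not hold.

1. p = 13 is not in {11, 10, 9} — violated.
2. 1 mod 6 = 1 — OK.
3. r = 1, not > 2; antecedent false, conditional vacuously true — OK.
4. u + r = 1 + 1 = 2, not 1 — violated.
5. max(1, 13) = 13, not 10 — violated.
6. p + r = 13 + 1 = 14, not 13 — violated.
7. q − u = 9 − 1 = 8 — OK.
8. q = 9 lies in [6, 9] — OK.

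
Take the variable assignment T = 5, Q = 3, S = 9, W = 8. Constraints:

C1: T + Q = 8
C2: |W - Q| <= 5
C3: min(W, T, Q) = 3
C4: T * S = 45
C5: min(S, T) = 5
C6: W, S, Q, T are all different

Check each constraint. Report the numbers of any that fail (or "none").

C1: T + Q = 5 + 3 = 8 — holds.
C2: |8 - 3| = 5; 5 ≤ 5 — holds.
C3: min(8, 5, 3) = 3 — holds.
C4: T * S = 5 * 9 = 45 — holds.
C5: min(9, 5) = 5 — holds.
C6: values 8, 9, 3, 5 are pairwise distinct — holds.

None — every constraint holds.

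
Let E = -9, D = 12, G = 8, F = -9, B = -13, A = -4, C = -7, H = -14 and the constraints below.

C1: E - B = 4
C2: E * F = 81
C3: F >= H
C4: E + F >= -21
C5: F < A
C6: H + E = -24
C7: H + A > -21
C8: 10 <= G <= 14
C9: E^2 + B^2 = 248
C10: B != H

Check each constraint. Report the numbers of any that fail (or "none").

C1: E - B = -9 - (-13) = 4 — satisfied.
C2: E * F = -9 * (-9) = 81 — satisfied.
C3: F = -9, H = -14; -9 ≥ -14 — satisfied.
C4: E + F = -9 + (-9) = -18; -18 ≥ -21 — satisfied.
C5: F = -9, A = -4; -9 < -4 — satisfied.
C6: H + E = -14 + (-9) = -23, not -24 — violated.
C7: H + A = -14 + (-4) = -18; -18 > -21 — satisfied.
C8: G = 8 is outside [10, 14] — violated.
C9: E^2 + B^2 = (-9)^2 + (-13)^2 = 81 + 169 = 250, not 248 — violated.
C10: B = -13, H = -14; distinct — satisfied.

No — constraints 6, 8, 9 are not satisfied.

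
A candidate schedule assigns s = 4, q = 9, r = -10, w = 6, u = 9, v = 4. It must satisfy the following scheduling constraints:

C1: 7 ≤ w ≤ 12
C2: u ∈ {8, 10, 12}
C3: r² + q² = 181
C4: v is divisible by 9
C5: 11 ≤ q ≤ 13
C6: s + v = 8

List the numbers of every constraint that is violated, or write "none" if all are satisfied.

C1: w = 6 is outside [7, 12] — does not hold.
C2: u = 9 is not in {8, 10, 12} — does not hold.
C3: r² + q² = (-10)² + 9² = 100 + 81 = 181 — holds.
C4: 4 = 9×0 + 4, so 9 does not divide 4 — does not hold.
C5: q = 9 is outside [11, 13] — does not hold.
C6: s + v = 4 + 4 = 8 — holds.

Violated: 1, 2, 4, 5.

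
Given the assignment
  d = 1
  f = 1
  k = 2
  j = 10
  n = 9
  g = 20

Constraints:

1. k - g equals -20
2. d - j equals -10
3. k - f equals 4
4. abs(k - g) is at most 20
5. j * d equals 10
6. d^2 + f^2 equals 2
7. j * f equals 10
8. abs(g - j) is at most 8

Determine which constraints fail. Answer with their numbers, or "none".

1. k - g = 2 - 20 = -18, not -20  FAIL
2. d - j = 1 - 10 = -9, not -10  FAIL
3. k - f = 2 - 1 = 1, not 4  FAIL
4. abs(2 - 20) = 18; 18 ≤ 20  OK
5. j * d = 10 * 1 = 10  OK
6. d^2 + f^2 = 1^2 + 1^2 = 1 + 1 = 2  OK
7. j * f = 10 * 1 = 10  OK
8. abs(20 - 10) = 10; 10 > 8, exceeds bound 8  FAIL

The assignment fails constraints 1, 2, 3, 8.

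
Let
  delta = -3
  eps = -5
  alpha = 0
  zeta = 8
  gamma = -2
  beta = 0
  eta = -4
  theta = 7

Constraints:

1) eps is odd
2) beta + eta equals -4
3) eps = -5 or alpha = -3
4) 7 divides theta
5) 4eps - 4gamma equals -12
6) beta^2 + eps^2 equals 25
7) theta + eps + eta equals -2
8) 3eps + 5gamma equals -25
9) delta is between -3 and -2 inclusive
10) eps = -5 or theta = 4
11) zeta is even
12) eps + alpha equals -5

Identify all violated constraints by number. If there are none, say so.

1) eps = -5 is odd  holds
2) beta + eta = 0 + (-4) = -4  holds
3) eps = -5 = -5 (first disjunct)  holds
4) 7 / 7 = 1, so 7 divides 7  holds
5) 4eps - 4gamma = 4(-5) - 4(-2) = -12  holds
6) beta^2 + eps^2 = 0^2 + (-5)^2 = 0 + 25 = 25  holds
7) theta + eps + eta = 7 + (-5) + (-4) = -2  holds
8) 3eps + 5gamma = 3(-5) + 5(-2) = -25  holds
9) delta = -3 lies in [-3, -2]  holds
10) eps = -5 = -5 (first disjunct)  holds
11) zeta = 8 is even  holds
12) eps + alpha = -5 + 0 = -5  holds

None — every constraint holds.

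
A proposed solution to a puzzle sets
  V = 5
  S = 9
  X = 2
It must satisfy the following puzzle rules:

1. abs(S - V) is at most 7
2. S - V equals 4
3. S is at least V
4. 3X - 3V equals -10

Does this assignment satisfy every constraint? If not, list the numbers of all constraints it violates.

1. abs(9 - 5) = 4; 4 ≤ 7  yes
2. S - V = 9 - 5 = 4  yes
3. S = 9, V = 5; 9 ≥ 5  yes
4. 3X - 3V = 3(2) - 3(5) = -9, not -10  no

Constraint 4 does not hold.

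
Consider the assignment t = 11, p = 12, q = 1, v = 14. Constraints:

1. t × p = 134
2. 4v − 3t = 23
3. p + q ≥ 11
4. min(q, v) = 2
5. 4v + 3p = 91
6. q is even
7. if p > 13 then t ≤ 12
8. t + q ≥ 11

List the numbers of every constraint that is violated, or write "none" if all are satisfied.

No — constraints 1, 4, 5, 6 are not satisfied.

1. t × p = 11 × 12 = 132, not 134 — fails.
2. 4v − 3t = 4(14) − 3(11) = 23 — holds.
3. p + q = 12 + 1 = 13; 13 ≥ 11 — holds.
4. min(1, 14) = 1, not 2 — fails.
5. 4v + 3p = 4(14) + 3(12) = 92, not 91 — fails.
6. q = 1 is odd — fails.
7. p = 12, not > 13; antecedent false, conditional vacuously true — holds.
8. t + q = 11 + 1 = 12; 12 ≥ 11 — holds.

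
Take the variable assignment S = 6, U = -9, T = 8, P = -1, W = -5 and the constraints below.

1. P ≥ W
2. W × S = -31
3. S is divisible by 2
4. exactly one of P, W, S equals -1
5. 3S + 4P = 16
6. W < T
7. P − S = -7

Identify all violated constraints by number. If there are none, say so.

1. P = -1, W = -5; -1 ≥ -5 — satisfied.
2. W × S = -5 × 6 = -30, not -31 — violated.
3. 6 / 2 = 3, so 2 divides 6 — satisfied.
4. P=-1, W=-5, S=6; 1 of them equals -1 — satisfied.
5. 3S + 4P = 3(6) + 4(-1) = 14, not 16 — violated.
6. W = -5, T = 8; -5 < 8 — satisfied.
7. P − S = -1 − 6 = -7 — satisfied.

The assignment fails constraints 2 and 5.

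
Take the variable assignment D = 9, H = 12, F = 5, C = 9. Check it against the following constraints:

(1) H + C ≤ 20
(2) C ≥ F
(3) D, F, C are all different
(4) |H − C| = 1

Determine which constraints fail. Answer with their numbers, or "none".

Constraints 1, 3, and 4 do not hold.

(1) H + C = 12 + 9 = 21; 21 > 20, bound 20 not met  FAIL
(2) C = 9, F = 5; 9 ≥ 5  OK
(3) D = C = 9, not all different  FAIL
(4) |12 − 9| = 3, not 1  FAIL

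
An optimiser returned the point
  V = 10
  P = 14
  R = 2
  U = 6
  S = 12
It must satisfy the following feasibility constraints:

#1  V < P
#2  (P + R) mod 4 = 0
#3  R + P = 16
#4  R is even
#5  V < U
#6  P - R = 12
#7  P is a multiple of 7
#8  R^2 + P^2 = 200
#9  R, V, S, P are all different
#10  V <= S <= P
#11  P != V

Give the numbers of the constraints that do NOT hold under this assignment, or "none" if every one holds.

#1 V = 10, P = 14; 10 < 14  holds
#2 P + R = 16; 16 mod 4 = 0  holds
#3 R + P = 2 + 14 = 16  holds
#4 R = 2 is even  holds
#5 V = 10, U = 6; 10 ≥ 6 (want <)  fails
#6 P - R = 14 - 2 = 12  holds
#7 14 / 7 = 2, so 7 divides 14  holds
#8 R^2 + P^2 = 2^2 + 14^2 = 4 + 196 = 200  holds
#9 values 2, 10, 12, 14 are pairwise distinct  holds
#10 values 10 <= 12 <= 14  holds
#11 P = 14, V = 10; distinct  holds

The assignment fails constraint 5.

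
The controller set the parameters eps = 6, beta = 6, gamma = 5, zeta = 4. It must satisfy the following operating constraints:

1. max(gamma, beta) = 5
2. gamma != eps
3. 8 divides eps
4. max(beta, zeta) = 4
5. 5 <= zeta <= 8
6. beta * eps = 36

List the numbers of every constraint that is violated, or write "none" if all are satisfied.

Violated: 1, 3, 4, and 5.

1. max(5, 6) = 6, not 5 — violated.
2. gamma = 5, eps = 6; distinct — satisfied.
3. 6 = 8*0 + 6, so 8 does not divide 6 — violated.
4. max(6, 4) = 6, not 4 — violated.
5. zeta = 4 is outside [5, 8] — violated.
6. beta * eps = 6 * 6 = 36 — satisfied.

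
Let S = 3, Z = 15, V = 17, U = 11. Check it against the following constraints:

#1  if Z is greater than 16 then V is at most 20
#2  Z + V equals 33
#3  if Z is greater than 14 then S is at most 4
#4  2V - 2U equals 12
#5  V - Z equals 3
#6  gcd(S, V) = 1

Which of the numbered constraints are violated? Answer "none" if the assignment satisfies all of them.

#1 Z = 15, not > 16; antecedent false, conditional vacuously true  ✔
#2 Z + V = 15 + 17 = 32, not 33  ✘
#3 Z = 15 > 14, so we need S ≤ 4; S = 3 ≤ 4  ✔
#4 2V - 2U = 2(17) - 2(11) = 12  ✔
#5 V - Z = 17 - 15 = 2, not 3  ✘
#6 gcd(3, 17) = 1  ✔

Constraints 2 and 5 are violated.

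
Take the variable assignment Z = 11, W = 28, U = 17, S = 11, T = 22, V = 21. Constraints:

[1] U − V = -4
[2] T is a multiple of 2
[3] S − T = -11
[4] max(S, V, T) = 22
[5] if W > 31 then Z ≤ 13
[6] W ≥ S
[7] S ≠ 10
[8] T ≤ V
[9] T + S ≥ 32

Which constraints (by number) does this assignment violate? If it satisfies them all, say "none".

[1] U − V = 17 − 21 = -4 — satisfied.
[2] 22 / 2 = 11, so 2 divides 22 — satisfied.
[3] S − T = 11 − 22 = -11 — satisfied.
[4] max(11, 21, 22) = 22 — satisfied.
[5] W = 28, not > 31; antecedent false, conditional vacuously true — satisfied.
[6] W = 28, S = 11; 28 ≥ 11 — satisfied.
[7] S = 11, and 11 ≠ 10 — satisfied.
[8] T = 22, V = 21; 22 > 21 (want ≤) — violated.
[9] T + S = 22 + 11 = 33; 33 ≥ 32 — satisfied.

Constraint 8 does not hold.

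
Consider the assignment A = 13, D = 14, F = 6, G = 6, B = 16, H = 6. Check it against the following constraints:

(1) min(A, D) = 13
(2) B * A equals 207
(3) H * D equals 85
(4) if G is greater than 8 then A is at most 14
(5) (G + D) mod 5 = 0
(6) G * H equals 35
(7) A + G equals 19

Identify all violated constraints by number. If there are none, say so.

Constraints 2, 3, and 6 are violated.

(1) min(13, 14) = 13 — holds.
(2) B * A = 16 * 13 = 208, not 207 — fails.
(3) H * D = 6 * 14 = 84, not 85 — fails.
(4) G = 6, not > 8; antecedent false, conditional vacuously true — holds.
(5) G + D = 20; 20 mod 5 = 0 — holds.
(6) G * H = 6 * 6 = 36, not 35 — fails.
(7) A + G = 13 + 6 = 19 — holds.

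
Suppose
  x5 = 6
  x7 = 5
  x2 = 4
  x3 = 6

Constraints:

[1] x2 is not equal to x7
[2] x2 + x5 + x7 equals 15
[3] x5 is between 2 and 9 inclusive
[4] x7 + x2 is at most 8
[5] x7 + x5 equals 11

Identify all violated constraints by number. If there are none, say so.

No — constraint 4 is not satisfied.

[1] x2 = 4, x7 = 5; distinct — satisfied.
[2] x2 + x5 + x7 = 4 + 6 + 5 = 15 — satisfied.
[3] x5 = 6 lies in [2, 9] — satisfied.
[4] x7 + x2 = 5 + 4 = 9; 9 > 8, bound 8 not met — violated.
[5] x7 + x5 = 5 + 6 = 11 — satisfied.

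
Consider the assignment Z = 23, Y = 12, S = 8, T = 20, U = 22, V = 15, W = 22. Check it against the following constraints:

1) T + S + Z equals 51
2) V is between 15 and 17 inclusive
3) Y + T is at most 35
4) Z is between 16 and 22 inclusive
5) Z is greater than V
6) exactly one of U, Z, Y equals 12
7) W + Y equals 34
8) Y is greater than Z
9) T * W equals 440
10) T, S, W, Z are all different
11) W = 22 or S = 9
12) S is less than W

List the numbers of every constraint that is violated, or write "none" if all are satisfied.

1) T + S + Z = 20 + 8 + 23 = 51 — satisfied.
2) V = 15 lies in [15, 17] — satisfied.
3) Y + T = 12 + 20 = 32; 32 ≤ 35 — satisfied.
4) Z = 23 is outside [16, 22] — violated.
5) Z = 23, V = 15; 23 > 15 — satisfied.
6) U=22, Z=23, Y=12; 1 of them equals 12 — satisfied.
7) W + Y = 22 + 12 = 34 — satisfied.
8) Y = 12, Z = 23; 12 ≤ 23 (want >) — violated.
9) T * W = 20 * 22 = 440 — satisfied.
10) values 20, 8, 22, 23 are pairwise distinct — satisfied.
11) W = 22 = 22 (first disjunct) — satisfied.
12) S = 8, W = 22; 8 < 22 — satisfied.

Violated: 4, 8.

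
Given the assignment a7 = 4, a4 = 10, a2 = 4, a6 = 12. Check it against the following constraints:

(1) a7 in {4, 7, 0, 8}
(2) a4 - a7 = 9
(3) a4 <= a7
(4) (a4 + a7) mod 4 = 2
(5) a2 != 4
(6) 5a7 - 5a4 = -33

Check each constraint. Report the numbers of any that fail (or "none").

Constraints 2, 3, 5, and 6 do not hold.

(1) a7 = 4 is in {4, 7, 0, 8} — holds.
(2) a4 - a7 = 10 - 4 = 6, not 9 — does not hold.
(3) a4 = 10, a7 = 4; 10 > 4 (want ≤) — does not hold.
(4) a4 + a7 = 14; 14 mod 4 = 2 — holds.
(5) a2 = 4, but 4 is required to differ — does not hold.
(6) 5a7 - 5a4 = 5(4) - 5(10) = -30, not -33 — does not hold.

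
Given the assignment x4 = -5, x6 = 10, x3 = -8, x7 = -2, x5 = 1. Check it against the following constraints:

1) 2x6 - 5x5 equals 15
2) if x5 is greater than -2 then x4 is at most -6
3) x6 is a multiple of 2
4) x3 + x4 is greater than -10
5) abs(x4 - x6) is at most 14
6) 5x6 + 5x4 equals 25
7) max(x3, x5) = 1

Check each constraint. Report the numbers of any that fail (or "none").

1) 2x6 - 5x5 = 2(10) - 5(1) = 15 — holds.
2) x5 = 1 > -2, so we need x4 ≤ -6; but x4 = -5 > -6 — fails.
3) 10 / 2 = 5, so 2 divides 10 — holds.
4) x3 + x4 = -8 + (-5) = -13; -13 ≤ -10, bound -10 not met — fails.
5) abs(-5 - 10) = 15; 15 > 14, exceeds bound 14 — fails.
6) 5x6 + 5x4 = 5(10) + 5(-5) = 25 — holds.
7) max(-8, 1) = 1 — holds.

The assignment fails constraints 2, 4, 5.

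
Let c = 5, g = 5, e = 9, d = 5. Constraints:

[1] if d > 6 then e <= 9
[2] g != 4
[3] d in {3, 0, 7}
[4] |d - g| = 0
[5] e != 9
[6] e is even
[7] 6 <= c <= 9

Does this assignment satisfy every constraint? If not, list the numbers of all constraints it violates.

No — constraints 3, 5, 6, and 7 are not satisfied.

[1] d = 5, not > 6; antecedent false, conditional vacuously true  ✔
[2] g = 5, and 5 ≠ 4  ✔
[3] d = 5 is not in {3, 0, 7}  ✘
[4] |5 - 5| = 0  ✔
[5] e = 9, but 9 is required to differ  ✘
[6] e = 9 is odd  ✘
[7] c = 5 is outside [6, 9]  ✘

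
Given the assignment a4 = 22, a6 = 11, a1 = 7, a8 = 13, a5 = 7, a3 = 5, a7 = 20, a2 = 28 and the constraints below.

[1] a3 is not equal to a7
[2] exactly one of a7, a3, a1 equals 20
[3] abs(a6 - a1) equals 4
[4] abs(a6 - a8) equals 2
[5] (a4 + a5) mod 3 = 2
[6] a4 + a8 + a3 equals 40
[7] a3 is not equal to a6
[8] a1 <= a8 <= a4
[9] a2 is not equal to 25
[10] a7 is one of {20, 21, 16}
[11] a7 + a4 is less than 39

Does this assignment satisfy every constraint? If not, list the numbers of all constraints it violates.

Constraint 11 is violated.

[1] a3 = 5, a7 = 20; distinct — holds.
[2] a7=20, a3=5, a1=7; 1 of them equals 20 — holds.
[3] abs(11 - 7) = 4 — holds.
[4] abs(11 - 13) = 2 — holds.
[5] a4 + a5 = 29; 29 mod 3 = 2 — holds.
[6] a4 + a8 + a3 = 22 + 13 + 5 = 40 — holds.
[7] a3 = 5, a6 = 11; distinct — holds.
[8] values 7 <= 13 <= 22 — holds.
[9] a2 = 28, and 28 ≠ 25 — holds.
[10] a7 = 20 is in {20, 21, 16} — holds.
[11] a7 + a4 = 20 + 22 = 42; 42 ≥ 39, bound 39 not met — does not hold.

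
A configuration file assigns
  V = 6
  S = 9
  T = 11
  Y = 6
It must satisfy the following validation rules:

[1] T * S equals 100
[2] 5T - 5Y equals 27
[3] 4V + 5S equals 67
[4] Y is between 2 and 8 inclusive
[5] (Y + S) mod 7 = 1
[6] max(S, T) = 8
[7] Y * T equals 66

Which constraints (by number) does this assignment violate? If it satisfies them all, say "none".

[1] T * S = 11 * 9 = 99, not 100 — violated.
[2] 5T - 5Y = 5(11) - 5(6) = 25, not 27 — violated.
[3] 4V + 5S = 4(6) + 5(9) = 69, not 67 — violated.
[4] Y = 6 lies in [2, 8] — OK.
[5] Y + S = 15; 15 mod 7 = 1 — OK.
[6] max(9, 11) = 11, not 8 — violated.
[7] Y * T = 6 * 11 = 66 — OK.

Violated: 1, 2, 3, 6.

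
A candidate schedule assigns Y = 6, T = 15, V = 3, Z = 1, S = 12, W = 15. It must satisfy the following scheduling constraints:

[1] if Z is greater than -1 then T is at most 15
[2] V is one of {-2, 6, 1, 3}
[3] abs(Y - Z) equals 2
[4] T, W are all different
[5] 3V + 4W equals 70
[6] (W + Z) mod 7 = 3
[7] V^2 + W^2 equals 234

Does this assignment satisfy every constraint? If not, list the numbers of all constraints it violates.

[1] Z = 1 > -1, so we need T ≤ 15; T = 15 ≤ 15  OK
[2] V = 3 is in {-2, 6, 1, 3}  OK
[3] abs(6 - 1) = 5, not 2  FAIL
[4] T = W = 15, not all different  FAIL
[5] 3V + 4W = 3(3) + 4(15) = 69, not 70  FAIL
[6] W + Z = 16; 16 mod 7 = 2, not 3  FAIL
[7] V^2 + W^2 = 3^2 + 15^2 = 9 + 225 = 234  OK

Violated: 3, 4, 5, and 6.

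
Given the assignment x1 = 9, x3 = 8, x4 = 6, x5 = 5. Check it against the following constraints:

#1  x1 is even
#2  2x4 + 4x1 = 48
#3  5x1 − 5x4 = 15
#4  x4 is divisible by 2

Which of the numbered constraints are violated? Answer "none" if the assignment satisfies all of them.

#1 x1 = 9 is odd — does not hold.
#2 2x4 + 4x1 = 2(6) + 4(9) = 48 — holds.
#3 5x1 − 5x4 = 5(9) − 5(6) = 15 — holds.
#4 6 / 2 = 3, so 2 divides 6 — holds.

Violated: 1.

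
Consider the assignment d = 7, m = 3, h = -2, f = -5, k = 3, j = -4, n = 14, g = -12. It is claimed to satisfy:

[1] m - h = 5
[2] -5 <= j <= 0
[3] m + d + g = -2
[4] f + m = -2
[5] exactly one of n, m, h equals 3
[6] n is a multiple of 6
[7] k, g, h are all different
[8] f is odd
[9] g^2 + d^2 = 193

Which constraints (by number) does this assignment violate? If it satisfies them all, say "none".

[1] m - h = 3 - (-2) = 5 — satisfied.
[2] j = -4 lies in [-5, 0] — satisfied.
[3] m + d + g = 3 + 7 + (-12) = -2 — satisfied.
[4] f + m = -5 + 3 = -2 — satisfied.
[5] n=14, m=3, h=-2; 1 of them equals 3 — satisfied.
[6] 14 = 6*2 + 2, so 6 does not divide 14 — violated.
[7] values 3, -12, -2 are pairwise distinct — satisfied.
[8] f = -5 is odd — satisfied.
[9] g^2 + d^2 = (-12)^2 + 7^2 = 144 + 49 = 193 — satisfied.

Constraint 6 does not hold.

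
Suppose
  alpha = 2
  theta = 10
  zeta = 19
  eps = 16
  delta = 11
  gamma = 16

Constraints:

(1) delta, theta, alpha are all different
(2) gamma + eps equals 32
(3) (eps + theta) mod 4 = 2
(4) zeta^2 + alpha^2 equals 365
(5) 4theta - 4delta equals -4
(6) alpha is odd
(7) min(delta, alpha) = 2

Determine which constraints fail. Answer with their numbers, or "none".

(1) values 11, 10, 2 are pairwise distinct  holds
(2) gamma + eps = 16 + 16 = 32  holds
(3) eps + theta = 26; 26 mod 4 = 2  holds
(4) zeta^2 + alpha^2 = 19^2 + 2^2 = 361 + 4 = 365  holds
(5) 4theta - 4delta = 4(10) - 4(11) = -4  holds
(6) alpha = 2 is even  fails
(7) min(11, 2) = 2  holds

No — constraint 6 is not satisfied.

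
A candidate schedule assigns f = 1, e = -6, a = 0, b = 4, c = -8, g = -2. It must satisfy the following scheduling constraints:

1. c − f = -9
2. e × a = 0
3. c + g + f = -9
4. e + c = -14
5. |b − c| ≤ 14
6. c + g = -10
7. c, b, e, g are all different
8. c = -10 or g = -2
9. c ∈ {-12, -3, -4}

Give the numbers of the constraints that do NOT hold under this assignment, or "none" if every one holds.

1. c − f = -8 − 1 = -9 — OK.
2. e × a = -6 × 0 = 0 — OK.
3. c + g + f = -8 + (-2) + 1 = -9 — OK.
4. e + c = -6 + (-8) = -14 — OK.
5. |4 − (-8)| = 12; 12 ≤ 14 — OK.
6. c + g = -8 + (-2) = -10 — OK.
7. values -8, 4, -6, -2 are pairwise distinct — OK.
8. c = -8 ≠ -10, but g = -2 = -2 (second disjunct) — OK.
9. c = -8 is not in {-12, -3, -4} — violated.

Constraint 9 is violated.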